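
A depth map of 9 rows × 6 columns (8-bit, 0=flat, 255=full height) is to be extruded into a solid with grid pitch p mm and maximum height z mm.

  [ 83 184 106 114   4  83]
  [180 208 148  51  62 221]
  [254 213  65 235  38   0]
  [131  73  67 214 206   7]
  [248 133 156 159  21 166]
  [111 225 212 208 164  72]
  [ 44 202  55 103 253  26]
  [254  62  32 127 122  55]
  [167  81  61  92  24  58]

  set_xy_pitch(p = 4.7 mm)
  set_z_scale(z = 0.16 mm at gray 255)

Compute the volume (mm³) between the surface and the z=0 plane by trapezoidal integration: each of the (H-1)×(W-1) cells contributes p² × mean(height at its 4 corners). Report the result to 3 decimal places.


height_mm = gray/255 × 0.16; cell vol = 4.7² × mean(4 corners)
unit = 4.7² × 0.16 / (4×255) = 0.0034651 mm³ per gray-sum
row 0: Σ corner-gray over 5 cells = 2321  → 8.0425
row 1: Σ corner-gray over 5 cells = 2695  → 9.3384
row 2: Σ corner-gray over 5 cells = 2614  → 9.0578
row 3: Σ corner-gray over 5 cells = 2610  → 9.0439
row 4: Σ corner-gray over 5 cells = 3153  → 10.9255
row 5: Σ corner-gray over 5 cells = 3097  → 10.7314
row 6: Σ corner-gray over 5 cells = 2291  → 7.9385
row 7: Σ corner-gray over 5 cells = 1736  → 6.0154
Σ rows: total corner-gray = 20517  → 71.0934 mm³

71.093


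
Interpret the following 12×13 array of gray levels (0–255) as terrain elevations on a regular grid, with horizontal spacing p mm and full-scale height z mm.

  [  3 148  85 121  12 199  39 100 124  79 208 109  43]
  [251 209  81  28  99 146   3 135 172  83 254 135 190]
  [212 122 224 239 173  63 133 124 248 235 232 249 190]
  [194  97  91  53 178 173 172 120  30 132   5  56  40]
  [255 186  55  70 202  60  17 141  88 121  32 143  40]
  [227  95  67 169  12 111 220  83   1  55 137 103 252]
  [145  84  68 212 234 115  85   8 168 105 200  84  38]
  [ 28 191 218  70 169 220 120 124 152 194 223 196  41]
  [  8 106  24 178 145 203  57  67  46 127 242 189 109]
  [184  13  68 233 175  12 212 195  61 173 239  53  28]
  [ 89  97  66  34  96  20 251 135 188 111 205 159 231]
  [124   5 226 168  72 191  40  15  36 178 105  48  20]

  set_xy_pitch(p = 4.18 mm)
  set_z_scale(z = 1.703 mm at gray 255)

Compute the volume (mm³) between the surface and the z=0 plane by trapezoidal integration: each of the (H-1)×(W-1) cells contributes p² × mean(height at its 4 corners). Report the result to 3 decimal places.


1943.967

height_mm = gray/255 × 1.703; cell vol = 4.18² × mean(4 corners)
unit = 4.18² × 1.703 / (4×255) = 0.0291721 mm³ per gray-sum
row 0: Σ corner-gray over 12 cells = 5625  → 164.0928
row 1: Σ corner-gray over 12 cells = 7617  → 222.2036
row 2: Σ corner-gray over 12 cells = 6934  → 202.2790
row 3: Σ corner-gray over 12 cells = 4973  → 145.0726
row 4: Σ corner-gray over 12 cells = 5110  → 149.0692
row 5: Σ corner-gray over 12 cells = 5494  → 160.2713
row 6: Σ corner-gray over 12 cells = 6732  → 196.3863
row 7: Σ corner-gray over 12 cells = 6708  → 195.6862
row 8: Σ corner-gray over 12 cells = 5965  → 174.0113
row 9: Σ corner-gray over 12 cells = 6124  → 178.6497
row 10: Σ corner-gray over 12 cells = 5356  → 156.2455
Σ rows: total corner-gray = 66638  → 1943.9675 mm³


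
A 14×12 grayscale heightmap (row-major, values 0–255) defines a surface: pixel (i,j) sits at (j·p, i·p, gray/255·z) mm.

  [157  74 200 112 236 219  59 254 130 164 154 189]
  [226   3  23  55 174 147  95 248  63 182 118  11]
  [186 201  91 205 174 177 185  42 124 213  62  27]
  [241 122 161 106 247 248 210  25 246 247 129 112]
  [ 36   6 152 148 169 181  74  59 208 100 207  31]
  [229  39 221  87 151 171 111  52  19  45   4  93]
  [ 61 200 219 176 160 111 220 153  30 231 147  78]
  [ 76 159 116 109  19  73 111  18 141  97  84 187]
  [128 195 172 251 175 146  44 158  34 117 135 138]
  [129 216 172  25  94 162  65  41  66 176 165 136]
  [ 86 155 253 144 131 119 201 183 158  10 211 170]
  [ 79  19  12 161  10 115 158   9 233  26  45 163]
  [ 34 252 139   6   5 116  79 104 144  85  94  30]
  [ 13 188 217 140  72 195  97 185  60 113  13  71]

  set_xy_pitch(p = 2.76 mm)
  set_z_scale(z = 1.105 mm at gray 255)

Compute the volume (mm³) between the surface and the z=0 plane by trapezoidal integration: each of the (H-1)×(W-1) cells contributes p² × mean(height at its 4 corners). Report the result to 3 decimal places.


593.480

height_mm = gray/255 × 1.105; cell vol = 2.76² × mean(4 corners)
unit = 2.76² × 1.105 / (4×255) = 0.0082524 mm³ per gray-sum
row 0: Σ corner-gray over 11 cells = 6003  → 49.5392
row 1: Σ corner-gray over 11 cells = 5614  → 46.3290
row 2: Σ corner-gray over 11 cells = 6996  → 57.7338
row 3: Σ corner-gray over 11 cells = 6510  → 53.7231
row 4: Σ corner-gray over 11 cells = 4797  → 39.5868
row 5: Σ corner-gray over 11 cells = 5555  → 45.8421
row 6: Σ corner-gray over 11 cells = 5550  → 45.8008
row 7: Σ corner-gray over 11 cells = 5237  → 43.2178
row 8: Σ corner-gray over 11 cells = 5749  → 47.4430
row 9: Σ corner-gray over 11 cells = 6015  → 49.6382
row 10: Σ corner-gray over 11 cells = 5204  → 42.9455
row 11: Σ corner-gray over 11 cells = 3930  → 32.4319
row 12: Σ corner-gray over 11 cells = 4756  → 39.2484
Σ rows: total corner-gray = 71916  → 593.4796 mm³


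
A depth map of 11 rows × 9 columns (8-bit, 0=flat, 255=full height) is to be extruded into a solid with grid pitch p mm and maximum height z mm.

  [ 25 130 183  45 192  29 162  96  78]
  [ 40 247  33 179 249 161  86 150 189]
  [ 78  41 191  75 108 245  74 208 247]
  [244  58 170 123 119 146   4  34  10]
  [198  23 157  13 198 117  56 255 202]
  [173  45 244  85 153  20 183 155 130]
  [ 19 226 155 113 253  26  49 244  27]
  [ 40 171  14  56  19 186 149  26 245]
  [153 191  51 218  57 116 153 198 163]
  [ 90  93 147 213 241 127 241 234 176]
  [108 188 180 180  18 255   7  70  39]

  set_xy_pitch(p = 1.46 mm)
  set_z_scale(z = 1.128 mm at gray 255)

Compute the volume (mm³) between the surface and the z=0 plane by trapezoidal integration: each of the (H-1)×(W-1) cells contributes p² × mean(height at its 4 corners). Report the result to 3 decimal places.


99.139

height_mm = gray/255 × 1.128; cell vol = 1.46² × mean(4 corners)
unit = 1.46² × 1.128 / (4×255) = 0.0023573 mm³ per gray-sum
row 0: Σ corner-gray over 8 cells = 4216  → 9.9384
row 1: Σ corner-gray over 8 cells = 4648  → 10.9567
row 2: Σ corner-gray over 8 cells = 3771  → 8.8894
row 3: Σ corner-gray over 8 cells = 3600  → 8.4863
row 4: Σ corner-gray over 8 cells = 4111  → 9.6909
row 5: Σ corner-gray over 8 cells = 4251  → 10.0209
row 6: Σ corner-gray over 8 cells = 3705  → 8.7338
row 7: Σ corner-gray over 8 cells = 3811  → 8.9837
row 8: Σ corner-gray over 8 cells = 5142  → 12.1212
row 9: Σ corner-gray over 8 cells = 4801  → 11.3174
Σ rows: total corner-gray = 42056  → 99.1386 mm³


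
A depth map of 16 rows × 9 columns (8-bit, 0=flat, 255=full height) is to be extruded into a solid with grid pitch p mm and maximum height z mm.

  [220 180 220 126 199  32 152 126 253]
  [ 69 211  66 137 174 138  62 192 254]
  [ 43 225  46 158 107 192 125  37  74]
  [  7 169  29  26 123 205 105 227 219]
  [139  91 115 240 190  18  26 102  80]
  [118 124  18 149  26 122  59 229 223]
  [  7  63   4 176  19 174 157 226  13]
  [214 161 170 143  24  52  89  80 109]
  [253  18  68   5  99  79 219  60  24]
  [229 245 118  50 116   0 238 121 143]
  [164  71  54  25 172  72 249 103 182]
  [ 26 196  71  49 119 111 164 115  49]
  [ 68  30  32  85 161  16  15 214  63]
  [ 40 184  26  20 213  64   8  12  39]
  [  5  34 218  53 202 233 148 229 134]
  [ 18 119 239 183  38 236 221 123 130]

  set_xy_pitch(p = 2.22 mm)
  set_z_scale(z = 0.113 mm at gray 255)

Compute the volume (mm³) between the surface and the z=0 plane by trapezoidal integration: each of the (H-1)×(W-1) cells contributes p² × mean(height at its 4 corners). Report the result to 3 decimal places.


30.032

height_mm = gray/255 × 0.113; cell vol = 2.22² × mean(4 corners)
unit = 2.22² × 0.113 / (4×255) = 0.000545989 mm³ per gray-sum
row 0: Σ corner-gray over 8 cells = 4826  → 2.6349
row 1: Σ corner-gray over 8 cells = 4180  → 2.2822
row 2: Σ corner-gray over 8 cells = 3891  → 2.1244
row 3: Σ corner-gray over 8 cells = 3777  → 2.0622
row 4: Σ corner-gray over 8 cells = 3578  → 1.9536
row 5: Σ corner-gray over 8 cells = 3453  → 1.8853
row 6: Σ corner-gray over 8 cells = 3419  → 1.8667
row 7: Σ corner-gray over 8 cells = 3134  → 1.7111
row 8: Σ corner-gray over 8 cells = 3521  → 1.9224
row 9: Σ corner-gray over 8 cells = 3986  → 2.1763
row 10: Σ corner-gray over 8 cells = 3563  → 1.9454
row 11: Σ corner-gray over 8 cells = 2962  → 1.6172
row 12: Σ corner-gray over 8 cells = 2370  → 1.2940
row 13: Σ corner-gray over 8 cells = 3506  → 1.9142
row 14: Σ corner-gray over 8 cells = 4839  → 2.6420
Σ rows: total corner-gray = 55005  → 30.0321 mm³


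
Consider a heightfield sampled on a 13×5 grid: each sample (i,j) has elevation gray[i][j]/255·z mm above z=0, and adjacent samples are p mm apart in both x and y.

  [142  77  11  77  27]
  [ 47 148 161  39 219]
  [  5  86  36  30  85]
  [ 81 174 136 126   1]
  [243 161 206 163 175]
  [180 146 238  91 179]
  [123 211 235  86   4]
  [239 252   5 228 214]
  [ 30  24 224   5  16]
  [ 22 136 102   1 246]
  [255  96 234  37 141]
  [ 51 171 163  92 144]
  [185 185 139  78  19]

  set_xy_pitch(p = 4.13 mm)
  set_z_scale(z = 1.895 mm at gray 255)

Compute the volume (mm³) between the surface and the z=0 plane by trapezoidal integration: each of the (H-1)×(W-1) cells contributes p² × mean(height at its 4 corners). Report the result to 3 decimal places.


height_mm = gray/255 × 1.895; cell vol = 4.13² × mean(4 corners)
unit = 4.13² × 1.895 / (4×255) = 0.031689 mm³ per gray-sum
row 0: Σ corner-gray over 4 cells = 1461  → 46.2977
row 1: Σ corner-gray over 4 cells = 1356  → 42.9703
row 2: Σ corner-gray over 4 cells = 1348  → 42.7168
row 3: Σ corner-gray over 4 cells = 2432  → 77.0678
row 4: Σ corner-gray over 4 cells = 2787  → 88.3174
row 5: Σ corner-gray over 4 cells = 2500  → 79.2226
row 6: Σ corner-gray over 4 cells = 2614  → 82.8352
row 7: Σ corner-gray over 4 cells = 1975  → 62.5859
row 8: Σ corner-gray over 4 cells = 1298  → 41.1324
row 9: Σ corner-gray over 4 cells = 1876  → 59.4486
row 10: Σ corner-gray over 4 cells = 2177  → 68.9871
row 11: Σ corner-gray over 4 cells = 2055  → 65.1210
Σ rows: total corner-gray = 23879  → 756.7027 mm³

756.703


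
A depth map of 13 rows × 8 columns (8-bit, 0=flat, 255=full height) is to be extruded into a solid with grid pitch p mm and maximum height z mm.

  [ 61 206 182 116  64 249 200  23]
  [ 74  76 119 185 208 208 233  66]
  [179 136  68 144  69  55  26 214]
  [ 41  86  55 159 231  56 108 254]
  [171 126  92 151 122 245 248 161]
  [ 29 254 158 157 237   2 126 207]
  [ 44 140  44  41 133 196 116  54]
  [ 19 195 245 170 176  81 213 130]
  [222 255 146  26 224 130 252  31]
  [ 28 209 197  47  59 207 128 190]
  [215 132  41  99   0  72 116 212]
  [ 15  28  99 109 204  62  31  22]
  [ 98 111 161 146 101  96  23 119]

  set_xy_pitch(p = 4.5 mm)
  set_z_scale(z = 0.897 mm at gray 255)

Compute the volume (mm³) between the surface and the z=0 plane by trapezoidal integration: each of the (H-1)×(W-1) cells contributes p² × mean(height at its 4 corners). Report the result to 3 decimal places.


780.333

height_mm = gray/255 × 0.897; cell vol = 4.5² × mean(4 corners)
unit = 4.5² × 0.897 / (4×255) = 0.0178081 mm³ per gray-sum
row 0: Σ corner-gray over 7 cells = 4316  → 76.8597
row 1: Σ corner-gray over 7 cells = 3587  → 63.8776
row 2: Σ corner-gray over 7 cells = 3074  → 54.7421
row 3: Σ corner-gray over 7 cells = 3985  → 70.9652
row 4: Σ corner-gray over 7 cells = 4404  → 78.4268
row 5: Σ corner-gray over 7 cells = 3542  → 63.0762
row 6: Σ corner-gray over 7 cells = 3747  → 66.7269
row 7: Σ corner-gray over 7 cells = 4628  → 82.4158
row 8: Σ corner-gray over 7 cells = 4231  → 75.3460
row 9: Σ corner-gray over 7 cells = 3259  → 58.0366
row 10: Σ corner-gray over 7 cells = 2450  → 43.6298
row 11: Σ corner-gray over 7 cells = 2596  → 46.2298
Σ rows: total corner-gray = 43819  → 780.3326 mm³


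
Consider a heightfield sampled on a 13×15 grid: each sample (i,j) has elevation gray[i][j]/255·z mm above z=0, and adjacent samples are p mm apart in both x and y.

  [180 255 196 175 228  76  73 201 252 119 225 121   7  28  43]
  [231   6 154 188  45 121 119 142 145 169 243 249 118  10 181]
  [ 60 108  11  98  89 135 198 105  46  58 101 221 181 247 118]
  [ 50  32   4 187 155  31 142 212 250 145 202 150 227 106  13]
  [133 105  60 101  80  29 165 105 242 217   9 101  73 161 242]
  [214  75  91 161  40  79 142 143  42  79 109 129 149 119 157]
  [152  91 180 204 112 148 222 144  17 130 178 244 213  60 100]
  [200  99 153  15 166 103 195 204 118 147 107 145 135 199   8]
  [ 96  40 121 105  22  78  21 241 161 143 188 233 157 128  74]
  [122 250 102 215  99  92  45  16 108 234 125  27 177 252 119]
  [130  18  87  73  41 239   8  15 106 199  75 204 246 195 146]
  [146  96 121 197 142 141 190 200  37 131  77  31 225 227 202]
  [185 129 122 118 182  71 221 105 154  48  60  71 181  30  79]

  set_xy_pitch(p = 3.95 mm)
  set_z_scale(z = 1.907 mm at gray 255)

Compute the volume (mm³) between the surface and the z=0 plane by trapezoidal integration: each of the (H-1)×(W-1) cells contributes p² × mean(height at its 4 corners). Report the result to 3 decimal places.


height_mm = gray/255 × 1.907; cell vol = 3.95² × mean(4 corners)
unit = 3.95² × 1.907 / (4×255) = 0.0291706 mm³ per gray-sum
row 0: Σ corner-gray over 14 cells = 7965  → 232.3435
row 1: Σ corner-gray over 14 cells = 7204  → 210.1447
row 2: Σ corner-gray over 14 cells = 7123  → 207.7819
row 3: Σ corner-gray over 14 cells = 7020  → 204.7773
row 4: Σ corner-gray over 14 cells = 6358  → 185.4664
row 5: Σ corner-gray over 14 cells = 7225  → 210.7573
row 6: Σ corner-gray over 14 cells = 7918  → 230.9725
row 7: Σ corner-gray over 14 cells = 7226  → 210.7864
row 8: Σ corner-gray over 14 cells = 7171  → 209.1821
row 9: Σ corner-gray over 14 cells = 7013  → 204.5731
row 10: Σ corner-gray over 14 cells = 7266  → 211.9533
row 11: Σ corner-gray over 14 cells = 7226  → 210.7864
Σ rows: total corner-gray = 86715  → 2529.5248 mm³

2529.525


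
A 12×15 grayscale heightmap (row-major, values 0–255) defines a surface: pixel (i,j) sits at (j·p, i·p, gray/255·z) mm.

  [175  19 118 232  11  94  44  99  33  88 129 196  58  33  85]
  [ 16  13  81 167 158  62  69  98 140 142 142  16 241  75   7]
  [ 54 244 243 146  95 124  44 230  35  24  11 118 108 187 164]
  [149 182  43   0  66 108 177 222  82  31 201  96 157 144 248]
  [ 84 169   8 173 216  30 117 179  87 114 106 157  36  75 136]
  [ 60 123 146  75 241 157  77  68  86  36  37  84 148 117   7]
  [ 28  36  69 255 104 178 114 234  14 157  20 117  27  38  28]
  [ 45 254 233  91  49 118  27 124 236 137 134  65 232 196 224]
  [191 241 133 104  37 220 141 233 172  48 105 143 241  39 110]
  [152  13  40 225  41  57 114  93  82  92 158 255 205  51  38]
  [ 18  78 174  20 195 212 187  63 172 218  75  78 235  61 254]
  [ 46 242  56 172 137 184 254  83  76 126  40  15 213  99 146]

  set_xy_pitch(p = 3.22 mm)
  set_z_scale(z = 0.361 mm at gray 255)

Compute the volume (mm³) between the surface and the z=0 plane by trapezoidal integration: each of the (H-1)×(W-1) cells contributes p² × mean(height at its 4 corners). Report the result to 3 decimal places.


height_mm = gray/255 × 0.361; cell vol = 3.22² × mean(4 corners)
unit = 3.22² × 0.361 / (4×255) = 0.0036696 mm³ per gray-sum
row 0: Σ corner-gray over 14 cells = 5399  → 19.8122
row 1: Σ corner-gray over 14 cells = 6267  → 22.9974
row 2: Σ corner-gray over 14 cells = 6851  → 25.1404
row 3: Σ corner-gray over 14 cells = 6569  → 24.1056
row 4: Σ corner-gray over 14 cells = 6011  → 22.0580
row 5: Σ corner-gray over 14 cells = 5639  → 20.6929
row 6: Σ corner-gray over 14 cells = 6843  → 25.1111
row 7: Σ corner-gray over 14 cells = 8076  → 29.6357
row 8: Σ corner-gray over 14 cells = 7057  → 25.8964
row 9: Σ corner-gray over 14 cells = 6850  → 25.1368
row 10: Σ corner-gray over 14 cells = 7394  → 27.1330
Σ rows: total corner-gray = 72956  → 267.7194 mm³

267.719


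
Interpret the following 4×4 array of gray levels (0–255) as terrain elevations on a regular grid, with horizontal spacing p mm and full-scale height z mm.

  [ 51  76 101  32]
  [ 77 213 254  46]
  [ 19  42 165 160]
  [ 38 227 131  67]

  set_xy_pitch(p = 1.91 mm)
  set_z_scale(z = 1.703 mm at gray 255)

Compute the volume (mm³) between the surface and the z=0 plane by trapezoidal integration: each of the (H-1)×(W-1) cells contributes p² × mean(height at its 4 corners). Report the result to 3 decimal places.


27.762

height_mm = gray/255 × 1.703; cell vol = 1.91² × mean(4 corners)
unit = 1.91² × 1.703 / (4×255) = 0.0060909 mm³ per gray-sum
row 0: Σ corner-gray over 3 cells = 1494  → 9.0998
row 1: Σ corner-gray over 3 cells = 1650  → 10.0500
row 2: Σ corner-gray over 3 cells = 1414  → 8.6125
Σ rows: total corner-gray = 4558  → 27.7623 mm³


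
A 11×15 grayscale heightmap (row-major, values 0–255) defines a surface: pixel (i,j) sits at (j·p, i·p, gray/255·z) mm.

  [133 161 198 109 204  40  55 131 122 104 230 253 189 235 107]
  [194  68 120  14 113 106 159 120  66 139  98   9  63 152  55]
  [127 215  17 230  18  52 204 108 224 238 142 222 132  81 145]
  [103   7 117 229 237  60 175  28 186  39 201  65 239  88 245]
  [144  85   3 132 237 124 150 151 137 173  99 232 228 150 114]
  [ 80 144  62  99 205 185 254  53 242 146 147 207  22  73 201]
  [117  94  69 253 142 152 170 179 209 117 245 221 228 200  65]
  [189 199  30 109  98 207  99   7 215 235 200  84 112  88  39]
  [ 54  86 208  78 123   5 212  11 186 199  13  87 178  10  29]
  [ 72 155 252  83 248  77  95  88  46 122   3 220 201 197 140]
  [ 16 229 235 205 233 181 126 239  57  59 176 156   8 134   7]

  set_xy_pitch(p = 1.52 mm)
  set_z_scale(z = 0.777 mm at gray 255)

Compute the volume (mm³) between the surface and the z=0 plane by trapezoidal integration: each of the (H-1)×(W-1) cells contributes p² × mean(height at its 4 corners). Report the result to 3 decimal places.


height_mm = gray/255 × 0.777; cell vol = 1.52² × mean(4 corners)
unit = 1.52² × 0.777 / (4×255) = 0.00175998 mm³ per gray-sum
row 0: Σ corner-gray over 14 cells = 7005  → 12.3287
row 1: Σ corner-gray over 14 cells = 6741  → 11.8640
row 2: Σ corner-gray over 14 cells = 7728  → 13.6011
row 3: Σ corner-gray over 14 cells = 7750  → 13.6399
row 4: Σ corner-gray over 14 cells = 8019  → 14.1133
row 5: Σ corner-gray over 14 cells = 8699  → 15.3101
row 6: Σ corner-gray over 14 cells = 8334  → 14.6677
row 7: Σ corner-gray over 14 cells = 6469  → 11.3853
row 8: Σ corner-gray over 14 cells = 6661  → 11.7232
row 9: Σ corner-gray over 14 cells = 7885  → 13.8775
Σ rows: total corner-gray = 75291  → 132.5107 mm³

132.511


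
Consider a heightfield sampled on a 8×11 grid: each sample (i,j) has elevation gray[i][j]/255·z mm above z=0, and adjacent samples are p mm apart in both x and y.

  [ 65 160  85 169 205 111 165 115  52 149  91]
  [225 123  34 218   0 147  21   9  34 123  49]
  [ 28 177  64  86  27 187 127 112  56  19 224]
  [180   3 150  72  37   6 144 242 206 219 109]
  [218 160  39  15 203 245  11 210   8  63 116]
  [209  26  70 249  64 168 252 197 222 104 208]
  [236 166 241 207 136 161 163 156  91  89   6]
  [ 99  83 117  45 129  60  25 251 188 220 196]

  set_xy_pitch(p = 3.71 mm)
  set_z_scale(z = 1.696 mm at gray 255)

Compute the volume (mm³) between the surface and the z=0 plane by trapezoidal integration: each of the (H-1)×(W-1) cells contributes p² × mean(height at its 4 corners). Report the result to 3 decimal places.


height_mm = gray/255 × 1.696; cell vol = 3.71² × mean(4 corners)
unit = 3.71² × 1.696 / (4×255) = 0.0228862 mm³ per gray-sum
row 0: Σ corner-gray over 10 cells = 4270  → 97.7240
row 1: Σ corner-gray over 10 cells = 3654  → 83.6261
row 2: Σ corner-gray over 10 cells = 4409  → 100.9052
row 3: Σ corner-gray over 10 cells = 4689  → 107.3133
row 4: Σ corner-gray over 10 cells = 5363  → 122.7386
row 5: Σ corner-gray over 10 cells = 6183  → 141.5053
row 6: Σ corner-gray over 10 cells = 5593  → 128.0025
Σ rows: total corner-gray = 34161  → 781.8151 mm³

781.815


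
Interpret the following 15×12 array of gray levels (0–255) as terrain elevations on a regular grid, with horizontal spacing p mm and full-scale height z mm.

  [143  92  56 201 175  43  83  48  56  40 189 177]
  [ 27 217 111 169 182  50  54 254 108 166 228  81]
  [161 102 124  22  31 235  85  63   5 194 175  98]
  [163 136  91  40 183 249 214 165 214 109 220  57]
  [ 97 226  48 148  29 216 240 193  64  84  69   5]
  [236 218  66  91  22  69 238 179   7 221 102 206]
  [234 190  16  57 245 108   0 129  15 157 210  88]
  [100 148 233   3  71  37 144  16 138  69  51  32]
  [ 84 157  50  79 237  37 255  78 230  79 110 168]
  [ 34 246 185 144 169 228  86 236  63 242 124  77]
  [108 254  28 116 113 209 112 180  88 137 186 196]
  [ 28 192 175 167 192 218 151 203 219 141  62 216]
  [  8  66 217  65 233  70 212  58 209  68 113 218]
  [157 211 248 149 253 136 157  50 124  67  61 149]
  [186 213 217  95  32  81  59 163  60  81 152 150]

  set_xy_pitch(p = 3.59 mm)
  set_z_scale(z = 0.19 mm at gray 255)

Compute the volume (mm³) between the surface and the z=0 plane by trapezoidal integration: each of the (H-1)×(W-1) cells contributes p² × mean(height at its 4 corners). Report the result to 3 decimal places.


196.418

height_mm = gray/255 × 0.19; cell vol = 3.59² × mean(4 corners)
unit = 3.59² × 0.19 / (4×255) = 0.00240072 mm³ per gray-sum
row 0: Σ corner-gray over 11 cells = 5472  → 13.1368
row 1: Σ corner-gray over 11 cells = 5517  → 13.2448
row 2: Σ corner-gray over 11 cells = 5793  → 13.9074
row 3: Σ corner-gray over 11 cells = 6198  → 14.8797
row 4: Σ corner-gray over 11 cells = 5604  → 13.4537
row 5: Σ corner-gray over 11 cells = 5444  → 13.0695
row 6: Σ corner-gray over 11 cells = 4528  → 10.8705
row 7: Σ corner-gray over 11 cells = 4828  → 11.5907
row 8: Σ corner-gray over 11 cells = 6433  → 15.4439
row 9: Σ corner-gray over 11 cells = 6707  → 16.1017
row 10: Σ corner-gray over 11 cells = 6834  → 16.4066
row 11: Σ corner-gray over 11 cells = 6532  → 15.6815
row 12: Σ corner-gray over 11 cells = 6066  → 14.5628
row 13: Σ corner-gray over 11 cells = 5860  → 14.0682
Σ rows: total corner-gray = 81816  → 196.4177 mm³


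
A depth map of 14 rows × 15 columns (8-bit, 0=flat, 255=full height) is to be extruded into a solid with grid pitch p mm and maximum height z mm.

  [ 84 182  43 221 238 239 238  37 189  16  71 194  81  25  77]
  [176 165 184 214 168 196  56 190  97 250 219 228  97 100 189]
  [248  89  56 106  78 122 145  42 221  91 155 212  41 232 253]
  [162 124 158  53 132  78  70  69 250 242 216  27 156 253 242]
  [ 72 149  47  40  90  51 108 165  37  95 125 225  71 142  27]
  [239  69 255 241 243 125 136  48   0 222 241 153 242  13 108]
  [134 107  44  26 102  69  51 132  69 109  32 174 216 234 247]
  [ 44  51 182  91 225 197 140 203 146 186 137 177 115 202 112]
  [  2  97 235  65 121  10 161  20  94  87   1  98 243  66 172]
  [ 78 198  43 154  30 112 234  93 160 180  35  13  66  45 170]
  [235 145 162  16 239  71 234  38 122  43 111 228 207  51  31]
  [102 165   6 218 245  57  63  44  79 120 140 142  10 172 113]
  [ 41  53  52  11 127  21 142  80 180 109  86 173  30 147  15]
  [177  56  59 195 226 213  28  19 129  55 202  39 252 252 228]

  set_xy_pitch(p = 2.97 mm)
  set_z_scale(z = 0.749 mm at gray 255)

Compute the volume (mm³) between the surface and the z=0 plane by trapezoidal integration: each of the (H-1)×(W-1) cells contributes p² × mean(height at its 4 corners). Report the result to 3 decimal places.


height_mm = gray/255 × 0.749; cell vol = 2.97² × mean(4 corners)
unit = 2.97² × 0.749 / (4×255) = 0.00647731 mm³ per gray-sum
row 0: Σ corner-gray over 14 cells = 8402  → 54.4223
row 1: Σ corner-gray over 14 cells = 8374  → 54.2410
row 2: Σ corner-gray over 14 cells = 7741  → 50.1408
row 3: Σ corner-gray over 14 cells = 6849  → 44.3631
row 4: Σ corner-gray over 14 cells = 7112  → 46.0666
row 5: Σ corner-gray over 14 cells = 7434  → 48.1523
row 6: Σ corner-gray over 14 cells = 7371  → 47.7442
row 7: Σ corner-gray over 14 cells = 7030  → 45.5355
row 8: Σ corner-gray over 14 cells = 5744  → 37.2057
row 9: Σ corner-gray over 14 cells = 6574  → 42.5818
row 10: Σ corner-gray over 14 cells = 6737  → 43.6376
row 11: Σ corner-gray over 14 cells = 5615  → 36.3701
row 12: Σ corner-gray over 14 cells = 6333  → 41.0208
Σ rows: total corner-gray = 91316  → 591.4819 mm³

591.482


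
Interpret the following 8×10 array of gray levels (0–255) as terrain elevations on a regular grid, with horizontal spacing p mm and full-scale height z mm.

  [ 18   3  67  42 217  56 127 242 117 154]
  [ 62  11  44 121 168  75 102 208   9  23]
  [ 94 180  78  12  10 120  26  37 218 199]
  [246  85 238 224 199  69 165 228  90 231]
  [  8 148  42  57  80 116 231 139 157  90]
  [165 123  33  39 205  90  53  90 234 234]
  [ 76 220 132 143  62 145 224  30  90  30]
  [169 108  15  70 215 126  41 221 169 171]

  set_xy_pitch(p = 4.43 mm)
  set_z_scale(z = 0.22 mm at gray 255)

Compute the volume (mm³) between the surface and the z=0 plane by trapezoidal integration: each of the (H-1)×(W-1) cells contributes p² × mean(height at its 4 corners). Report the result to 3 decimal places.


124.868

height_mm = gray/255 × 0.22; cell vol = 4.43² × mean(4 corners)
unit = 4.43² × 0.22 / (4×255) = 0.00423282 mm³ per gray-sum
row 0: Σ corner-gray over 9 cells = 3475  → 14.7091
row 1: Σ corner-gray over 9 cells = 3216  → 13.6128
row 2: Σ corner-gray over 9 cells = 4728  → 20.0128
row 3: Σ corner-gray over 9 cells = 5111  → 21.6340
row 4: Σ corner-gray over 9 cells = 4171  → 17.6551
row 5: Σ corner-gray over 9 cells = 4331  → 18.3324
row 6: Σ corner-gray over 9 cells = 4468  → 18.9122
Σ rows: total corner-gray = 29500  → 124.8682 mm³


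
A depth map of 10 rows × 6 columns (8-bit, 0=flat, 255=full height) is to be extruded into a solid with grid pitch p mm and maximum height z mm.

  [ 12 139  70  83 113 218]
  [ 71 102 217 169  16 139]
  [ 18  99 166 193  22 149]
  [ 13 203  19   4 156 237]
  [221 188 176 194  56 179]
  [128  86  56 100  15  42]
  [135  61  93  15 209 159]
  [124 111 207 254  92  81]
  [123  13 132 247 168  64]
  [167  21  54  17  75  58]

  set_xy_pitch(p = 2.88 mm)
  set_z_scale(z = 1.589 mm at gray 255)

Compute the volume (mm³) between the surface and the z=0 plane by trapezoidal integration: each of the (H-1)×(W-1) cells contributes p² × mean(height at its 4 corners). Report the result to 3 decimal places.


267.744

height_mm = gray/255 × 1.589; cell vol = 2.88² × mean(4 corners)
unit = 2.88² × 1.589 / (4×255) = 0.0129214 mm³ per gray-sum
row 0: Σ corner-gray over 5 cells = 2258  → 29.1765
row 1: Σ corner-gray over 5 cells = 2345  → 30.3006
row 2: Σ corner-gray over 5 cells = 2141  → 27.6647
row 3: Σ corner-gray over 5 cells = 2642  → 34.1383
row 4: Σ corner-gray over 5 cells = 2312  → 29.8742
row 5: Σ corner-gray over 5 cells = 1734  → 22.4057
row 6: Σ corner-gray over 5 cells = 2583  → 33.3759
row 7: Σ corner-gray over 5 cells = 2840  → 36.6967
row 8: Σ corner-gray over 5 cells = 1866  → 24.1113
Σ rows: total corner-gray = 20721  → 267.7438 mm³


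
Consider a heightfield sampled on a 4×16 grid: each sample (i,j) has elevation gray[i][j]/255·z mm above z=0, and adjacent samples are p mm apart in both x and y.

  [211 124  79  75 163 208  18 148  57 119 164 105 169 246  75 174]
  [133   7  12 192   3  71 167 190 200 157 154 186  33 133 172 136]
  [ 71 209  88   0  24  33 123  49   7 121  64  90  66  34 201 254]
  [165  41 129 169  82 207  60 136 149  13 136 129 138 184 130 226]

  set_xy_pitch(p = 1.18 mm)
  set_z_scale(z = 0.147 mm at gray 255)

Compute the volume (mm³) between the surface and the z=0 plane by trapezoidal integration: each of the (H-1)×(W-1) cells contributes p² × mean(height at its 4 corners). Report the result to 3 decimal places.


4.016

height_mm = gray/255 × 0.147; cell vol = 1.18² × mean(4 corners)
unit = 1.18² × 0.147 / (4×255) = 0.000200669 mm³ per gray-sum
row 0: Σ corner-gray over 15 cells = 7508  → 1.5066
row 1: Σ corner-gray over 15 cells = 6166  → 1.2373
row 2: Σ corner-gray over 15 cells = 6340  → 1.2722
Σ rows: total corner-gray = 20014  → 4.0162 mm³


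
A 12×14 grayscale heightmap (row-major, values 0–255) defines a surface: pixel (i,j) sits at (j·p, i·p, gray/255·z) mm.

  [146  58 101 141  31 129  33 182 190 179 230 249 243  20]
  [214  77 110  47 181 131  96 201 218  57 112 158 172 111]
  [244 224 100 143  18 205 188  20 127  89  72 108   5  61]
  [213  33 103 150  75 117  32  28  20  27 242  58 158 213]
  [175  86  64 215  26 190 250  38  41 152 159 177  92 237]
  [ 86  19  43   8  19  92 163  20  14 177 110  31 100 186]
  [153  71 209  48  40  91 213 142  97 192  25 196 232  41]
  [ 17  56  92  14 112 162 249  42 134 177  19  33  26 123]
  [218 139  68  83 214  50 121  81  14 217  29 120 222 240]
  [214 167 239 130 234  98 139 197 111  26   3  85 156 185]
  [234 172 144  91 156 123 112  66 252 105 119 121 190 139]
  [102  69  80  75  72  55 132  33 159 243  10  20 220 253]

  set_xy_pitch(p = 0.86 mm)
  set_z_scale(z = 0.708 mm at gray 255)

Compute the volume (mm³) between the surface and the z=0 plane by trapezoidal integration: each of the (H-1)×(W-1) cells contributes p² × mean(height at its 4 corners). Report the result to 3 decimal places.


height_mm = gray/255 × 0.708; cell vol = 0.86² × mean(4 corners)
unit = 0.86² × 0.708 / (4×255) = 0.000513369 mm³ per gray-sum
row 0: Σ corner-gray over 13 cells = 7143  → 3.6670
row 1: Σ corner-gray over 13 cells = 6348  → 3.2589
row 2: Σ corner-gray over 13 cells = 5415  → 2.7799
row 3: Σ corner-gray over 13 cells = 5904  → 3.0309
row 4: Σ corner-gray over 13 cells = 5256  → 2.6983
row 5: Σ corner-gray over 13 cells = 5170  → 2.6541
row 6: Σ corner-gray over 13 cells = 5678  → 2.9149
row 7: Σ corner-gray over 13 cells = 5546  → 2.8471
row 8: Σ corner-gray over 13 cells = 6743  → 3.4616
row 9: Σ corner-gray over 13 cells = 7244  → 3.7188
row 10: Σ corner-gray over 13 cells = 6366  → 3.2681
Σ rows: total corner-gray = 66813  → 34.2998 mm³

34.300


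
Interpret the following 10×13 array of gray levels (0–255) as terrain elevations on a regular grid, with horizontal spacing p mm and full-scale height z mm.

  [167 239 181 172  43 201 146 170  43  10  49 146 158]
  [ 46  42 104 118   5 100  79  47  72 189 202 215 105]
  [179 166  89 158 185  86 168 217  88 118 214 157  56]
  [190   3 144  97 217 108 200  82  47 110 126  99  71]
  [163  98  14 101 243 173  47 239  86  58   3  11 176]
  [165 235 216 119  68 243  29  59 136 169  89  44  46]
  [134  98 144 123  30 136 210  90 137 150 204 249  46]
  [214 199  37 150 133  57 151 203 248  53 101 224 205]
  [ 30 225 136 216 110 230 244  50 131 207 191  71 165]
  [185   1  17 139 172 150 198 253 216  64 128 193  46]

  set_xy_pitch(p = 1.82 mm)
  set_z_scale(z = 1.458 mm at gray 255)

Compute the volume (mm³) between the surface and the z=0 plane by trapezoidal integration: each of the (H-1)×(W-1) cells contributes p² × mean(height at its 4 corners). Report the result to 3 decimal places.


height_mm = gray/255 × 1.458; cell vol = 1.82² × mean(4 corners)
unit = 1.82² × 1.458 / (4×255) = 0.00473478 mm³ per gray-sum
row 0: Σ corner-gray over 12 cells = 5622  → 26.6190
row 1: Σ corner-gray over 12 cells = 6024  → 28.5223
row 2: Σ corner-gray over 12 cells = 6254  → 29.6113
row 3: Σ corner-gray over 12 cells = 5212  → 24.6777
row 4: Σ corner-gray over 12 cells = 5510  → 26.0887
row 5: Σ corner-gray over 12 cells = 6347  → 30.0517
row 6: Σ corner-gray over 12 cells = 6853  → 32.4475
row 7: Σ corner-gray over 12 cells = 7348  → 34.7912
row 8: Σ corner-gray over 12 cells = 7110  → 33.6643
Σ rows: total corner-gray = 56280  → 266.4736 mm³

266.474


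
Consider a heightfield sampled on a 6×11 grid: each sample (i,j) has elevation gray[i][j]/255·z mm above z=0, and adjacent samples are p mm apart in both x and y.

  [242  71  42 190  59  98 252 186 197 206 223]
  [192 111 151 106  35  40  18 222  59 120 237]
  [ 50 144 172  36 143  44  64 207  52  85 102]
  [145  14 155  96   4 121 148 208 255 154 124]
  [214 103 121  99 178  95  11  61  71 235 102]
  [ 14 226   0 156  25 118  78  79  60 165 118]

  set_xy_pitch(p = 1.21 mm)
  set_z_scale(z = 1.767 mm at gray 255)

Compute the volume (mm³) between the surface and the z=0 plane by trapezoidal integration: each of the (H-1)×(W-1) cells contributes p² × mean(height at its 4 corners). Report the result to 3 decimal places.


height_mm = gray/255 × 1.767; cell vol = 1.21² × mean(4 corners)
unit = 1.21² × 1.767 / (4×255) = 0.00253634 mm³ per gray-sum
row 0: Σ corner-gray over 10 cells = 5220  → 13.2397
row 1: Σ corner-gray over 10 cells = 4199  → 10.6501
row 2: Σ corner-gray over 10 cells = 4625  → 11.7306
row 3: Σ corner-gray over 10 cells = 4843  → 12.2835
row 4: Σ corner-gray over 10 cells = 4210  → 10.6780
Σ rows: total corner-gray = 23097  → 58.5818 mm³

58.582


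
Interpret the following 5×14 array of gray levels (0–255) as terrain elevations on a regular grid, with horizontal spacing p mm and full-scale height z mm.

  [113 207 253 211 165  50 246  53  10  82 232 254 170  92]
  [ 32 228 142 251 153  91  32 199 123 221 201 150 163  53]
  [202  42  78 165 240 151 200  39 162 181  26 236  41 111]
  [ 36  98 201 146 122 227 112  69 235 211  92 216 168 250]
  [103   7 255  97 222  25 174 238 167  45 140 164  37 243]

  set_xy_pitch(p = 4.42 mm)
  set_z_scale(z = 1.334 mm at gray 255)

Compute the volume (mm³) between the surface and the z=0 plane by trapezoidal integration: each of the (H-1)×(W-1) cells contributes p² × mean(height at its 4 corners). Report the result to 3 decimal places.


781.208

height_mm = gray/255 × 1.334; cell vol = 4.42² × mean(4 corners)
unit = 4.42² × 1.334 / (4×255) = 0.0255505 mm³ per gray-sum
row 0: Σ corner-gray over 13 cells = 8064  → 206.0396
row 1: Σ corner-gray over 13 cells = 7428  → 189.7895
row 2: Σ corner-gray over 13 cells = 7515  → 192.0124
row 3: Σ corner-gray over 13 cells = 7568  → 193.3665
Σ rows: total corner-gray = 30575  → 781.2080 mm³


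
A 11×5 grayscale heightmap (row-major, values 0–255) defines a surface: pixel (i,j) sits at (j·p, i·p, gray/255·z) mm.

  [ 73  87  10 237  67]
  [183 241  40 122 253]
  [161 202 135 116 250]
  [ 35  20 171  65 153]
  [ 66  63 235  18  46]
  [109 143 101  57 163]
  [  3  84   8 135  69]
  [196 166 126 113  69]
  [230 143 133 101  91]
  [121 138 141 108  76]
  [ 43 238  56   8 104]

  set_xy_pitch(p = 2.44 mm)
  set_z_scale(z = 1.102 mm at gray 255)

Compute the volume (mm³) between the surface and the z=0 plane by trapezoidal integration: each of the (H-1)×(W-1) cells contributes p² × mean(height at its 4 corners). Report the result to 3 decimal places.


119.684

height_mm = gray/255 × 1.102; cell vol = 2.44² × mean(4 corners)
unit = 2.44² × 1.102 / (4×255) = 0.00643222 mm³ per gray-sum
row 0: Σ corner-gray over 4 cells = 2050  → 13.1861
row 1: Σ corner-gray over 4 cells = 2559  → 16.4601
row 2: Σ corner-gray over 4 cells = 2017  → 12.9738
row 3: Σ corner-gray over 4 cells = 1444  → 9.2881
row 4: Σ corner-gray over 4 cells = 1618  → 10.4073
row 5: Σ corner-gray over 4 cells = 1400  → 9.0051
row 6: Σ corner-gray over 4 cells = 1601  → 10.2980
row 7: Σ corner-gray over 4 cells = 2150  → 13.8293
row 8: Σ corner-gray over 4 cells = 2046  → 13.1603
row 9: Σ corner-gray over 4 cells = 1722  → 11.0763
Σ rows: total corner-gray = 18607  → 119.6844 mm³


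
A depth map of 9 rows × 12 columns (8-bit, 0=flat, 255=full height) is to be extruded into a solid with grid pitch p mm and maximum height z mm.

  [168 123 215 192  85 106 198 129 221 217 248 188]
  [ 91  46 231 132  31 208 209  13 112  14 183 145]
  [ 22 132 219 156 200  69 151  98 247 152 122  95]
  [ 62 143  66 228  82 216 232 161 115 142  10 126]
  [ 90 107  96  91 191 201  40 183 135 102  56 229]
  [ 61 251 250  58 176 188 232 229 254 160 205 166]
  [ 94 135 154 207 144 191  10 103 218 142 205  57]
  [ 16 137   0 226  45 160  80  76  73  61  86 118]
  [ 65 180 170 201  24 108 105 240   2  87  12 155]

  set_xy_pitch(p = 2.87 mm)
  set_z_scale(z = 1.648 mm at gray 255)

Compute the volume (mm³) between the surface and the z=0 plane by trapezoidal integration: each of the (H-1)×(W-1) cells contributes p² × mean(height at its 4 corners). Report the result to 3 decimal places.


height_mm = gray/255 × 1.648; cell vol = 2.87² × mean(4 corners)
unit = 2.87² × 1.648 / (4×255) = 0.0133082 mm³ per gray-sum
row 0: Σ corner-gray over 11 cells = 6418  → 85.4123
row 1: Σ corner-gray over 11 cells = 5803  → 77.2278
row 2: Σ corner-gray over 11 cells = 6187  → 82.3381
row 3: Σ corner-gray over 11 cells = 5701  → 75.8703
row 4: Σ corner-gray over 11 cells = 6956  → 92.5722
row 5: Σ corner-gray over 11 cells = 7402  → 98.5076
row 6: Σ corner-gray over 11 cells = 5191  → 69.0831
row 7: Σ corner-gray over 11 cells = 4500  → 59.8871
Σ rows: total corner-gray = 48158  → 640.8985 mm³

640.899


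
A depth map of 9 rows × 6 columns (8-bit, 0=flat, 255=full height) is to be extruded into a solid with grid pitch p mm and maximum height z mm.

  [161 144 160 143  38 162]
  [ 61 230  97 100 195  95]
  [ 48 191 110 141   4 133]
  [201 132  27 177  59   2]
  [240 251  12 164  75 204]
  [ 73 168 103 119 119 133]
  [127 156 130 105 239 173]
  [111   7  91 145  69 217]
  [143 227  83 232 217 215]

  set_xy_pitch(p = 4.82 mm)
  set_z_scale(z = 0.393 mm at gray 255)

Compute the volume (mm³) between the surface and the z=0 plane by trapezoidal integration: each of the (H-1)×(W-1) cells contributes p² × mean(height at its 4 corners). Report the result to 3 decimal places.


183.224

height_mm = gray/255 × 0.393; cell vol = 4.82² × mean(4 corners)
unit = 4.82² × 0.393 / (4×255) = 0.00895131 mm³ per gray-sum
row 0: Σ corner-gray over 5 cells = 2693  → 24.1059
row 1: Σ corner-gray over 5 cells = 2473  → 22.1366
row 2: Σ corner-gray over 5 cells = 2066  → 18.4934
row 3: Σ corner-gray over 5 cells = 2441  → 21.8501
row 4: Σ corner-gray over 5 cells = 2672  → 23.9179
row 5: Σ corner-gray over 5 cells = 2784  → 24.9204
row 6: Σ corner-gray over 5 cells = 2512  → 22.4857
row 7: Σ corner-gray over 5 cells = 2828  → 25.3143
Σ rows: total corner-gray = 20469  → 183.2243 mm³


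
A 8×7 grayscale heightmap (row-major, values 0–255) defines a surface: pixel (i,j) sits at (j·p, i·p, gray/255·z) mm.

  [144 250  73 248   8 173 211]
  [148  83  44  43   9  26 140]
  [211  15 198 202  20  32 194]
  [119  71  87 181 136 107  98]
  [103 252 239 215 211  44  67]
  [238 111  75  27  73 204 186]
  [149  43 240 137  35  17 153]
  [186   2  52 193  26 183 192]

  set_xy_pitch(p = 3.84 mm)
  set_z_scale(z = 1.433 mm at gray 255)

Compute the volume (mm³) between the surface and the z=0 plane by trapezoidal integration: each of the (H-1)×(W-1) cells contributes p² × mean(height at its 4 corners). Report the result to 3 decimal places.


403.322

height_mm = gray/255 × 1.433; cell vol = 3.84² × mean(4 corners)
unit = 3.84² × 1.433 / (4×255) = 0.0207161 mm³ per gray-sum
row 0: Σ corner-gray over 6 cells = 2557  → 52.9711
row 1: Σ corner-gray over 6 cells = 2037  → 42.1987
row 2: Σ corner-gray over 6 cells = 2720  → 56.3479
row 3: Σ corner-gray over 6 cells = 3473  → 71.9471
row 4: Σ corner-gray over 6 cells = 3496  → 72.4236
row 5: Σ corner-gray over 6 cells = 2650  → 54.8977
row 6: Σ corner-gray over 6 cells = 2536  → 52.5361
Σ rows: total corner-gray = 19469  → 403.3222 mm³
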